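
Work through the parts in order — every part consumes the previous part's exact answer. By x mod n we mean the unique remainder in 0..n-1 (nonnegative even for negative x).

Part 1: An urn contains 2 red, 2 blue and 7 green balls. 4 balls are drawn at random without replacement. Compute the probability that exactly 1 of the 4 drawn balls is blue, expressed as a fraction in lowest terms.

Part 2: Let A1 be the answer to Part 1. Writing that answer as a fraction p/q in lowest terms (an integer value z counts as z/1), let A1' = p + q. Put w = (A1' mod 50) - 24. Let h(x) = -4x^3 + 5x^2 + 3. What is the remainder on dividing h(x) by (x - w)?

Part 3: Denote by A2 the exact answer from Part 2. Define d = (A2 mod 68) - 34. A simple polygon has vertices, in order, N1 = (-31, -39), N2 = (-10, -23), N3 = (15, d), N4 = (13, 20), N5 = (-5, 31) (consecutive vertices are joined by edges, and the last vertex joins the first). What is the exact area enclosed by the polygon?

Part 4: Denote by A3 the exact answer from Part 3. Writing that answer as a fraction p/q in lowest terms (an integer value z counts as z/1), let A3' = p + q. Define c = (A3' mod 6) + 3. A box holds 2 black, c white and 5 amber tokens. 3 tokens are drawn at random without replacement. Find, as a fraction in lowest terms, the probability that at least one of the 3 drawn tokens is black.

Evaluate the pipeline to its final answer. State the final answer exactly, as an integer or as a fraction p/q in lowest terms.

13/35

Part 1: total draws C(11,4) = 330; favorable C(2,1)*C(9,3) = 168; P = 28/55; answer 28/55
Part 2: A1 = 28/55; threaded value p + q = 83; w = 9; remainder = value at the root: -4*(9)^3 + 5*(9)^2 + 3 = (-2916) + (405) + (3) = -2508; answer -2508
Part 3: A2 = -2508; d = -26; cross terms: (-31*-23 - -10*-39)=323, (-10*-26 - 15*-23)=605, (15*20 - 13*-26)=638, (13*31 - -5*20)=503, (-5*-39 - -31*31)=1156; twice the area = |3225| = 3225; area = 3225/2; answer 3225/2
Part 4: A3 = 3225/2; threaded value p + q = 3227; c = 8; total draws C(15,3) = 455; complement C(13,3) = 286; favorable 455 - 286 = 169; P = 13/35; answer 13/35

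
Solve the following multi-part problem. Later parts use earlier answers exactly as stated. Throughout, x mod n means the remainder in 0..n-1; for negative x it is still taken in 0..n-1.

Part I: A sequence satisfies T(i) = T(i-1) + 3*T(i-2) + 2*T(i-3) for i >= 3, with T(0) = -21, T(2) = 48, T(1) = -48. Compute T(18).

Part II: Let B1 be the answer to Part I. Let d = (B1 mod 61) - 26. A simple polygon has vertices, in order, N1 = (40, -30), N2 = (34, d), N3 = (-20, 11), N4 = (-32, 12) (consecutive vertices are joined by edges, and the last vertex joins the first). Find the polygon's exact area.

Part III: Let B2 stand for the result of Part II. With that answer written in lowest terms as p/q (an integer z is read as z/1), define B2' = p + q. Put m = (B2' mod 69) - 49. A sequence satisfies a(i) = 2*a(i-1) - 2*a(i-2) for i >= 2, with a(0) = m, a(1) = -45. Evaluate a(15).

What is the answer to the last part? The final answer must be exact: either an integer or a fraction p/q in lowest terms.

Part I: T(3) = 1*(48) + 3*(-48) + 2*(-21) = -138; iterating: T(3)=-138, T(4)=-90, T(5)=-408, T(6)=-954, T(7)=-2358, T(8)=-6036, T(9)=-15018, T(10)=-37842, T(11)=-94968, T(12)=-238530, T(13)=-599118, T(14)=-1504644, T(15)=-3779058, T(16)=-9491226, T(17)=-23837688, T(18)=-59869482; answer -59869482
Part II: B1 = -59869482; d = -21; cross terms: (40*-21 - 34*-30)=180, (34*11 - -20*-21)=-46, (-20*12 - -32*11)=112, (-32*-30 - 40*12)=480; twice the area = |726| = 726; area = 363; answer 363
Part III: B2 = 363; threaded value p + q = 364; m = -30; a(2) = 2*(-45) - 2*(-30) = -30; iterating: a(2)=-30, a(3)=30, a(4)=120, a(5)=180, a(6)=120, a(7)=-120, a(8)=-480, a(9)=-720, a(10)=-480, a(11)=480, a(12)=1920, a(13)=2880, a(14)=1920, a(15)=-1920; answer -1920

-1920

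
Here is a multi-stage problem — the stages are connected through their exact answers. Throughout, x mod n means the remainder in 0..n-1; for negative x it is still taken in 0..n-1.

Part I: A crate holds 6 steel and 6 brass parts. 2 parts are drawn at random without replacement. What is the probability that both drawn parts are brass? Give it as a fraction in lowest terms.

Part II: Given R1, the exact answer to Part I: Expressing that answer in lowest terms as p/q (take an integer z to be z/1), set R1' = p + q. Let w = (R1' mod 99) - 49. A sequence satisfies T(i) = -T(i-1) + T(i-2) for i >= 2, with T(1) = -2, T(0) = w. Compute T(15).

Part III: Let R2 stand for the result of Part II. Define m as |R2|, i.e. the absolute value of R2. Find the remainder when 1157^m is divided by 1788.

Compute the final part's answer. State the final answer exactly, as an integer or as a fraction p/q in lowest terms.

361

Part I: total draws C(12,2) = 66; favorable C(6,2) = 15; P = 5/22; answer 5/22
Part II: R1 = 5/22; threaded value p + q = 27; w = -22; T(2) = -1*(-2) + 1*(-22) = -20; iterating: T(2)=-20, T(3)=18, T(4)=-38, T(5)=56, T(6)=-94, T(7)=150, T(8)=-244, T(9)=394, T(10)=-638, T(11)=1032, T(12)=-1670, T(13)=2702, T(14)=-4372, T(15)=7074; answer 7074
Part III: R2 = 7074; m = 7074; squarings mod 1788: 1157^1=1157, 1157^2=1225, 1157^4=493, 1157^8=1669, 1157^16=1645, 1157^32=781, 1157^64=253, 1157^128=1429, 1157^256=145, 1157^512=1357, 1157^1024=1597, 1157^2048=721, 1157^4096=1321; 1157^7074 = 1157^2 * 1157^32 * 1157^128 * 1157^256 * 1157^512 * 1157^2048 * 1157^4096 = 361 (mod 1788); answer 361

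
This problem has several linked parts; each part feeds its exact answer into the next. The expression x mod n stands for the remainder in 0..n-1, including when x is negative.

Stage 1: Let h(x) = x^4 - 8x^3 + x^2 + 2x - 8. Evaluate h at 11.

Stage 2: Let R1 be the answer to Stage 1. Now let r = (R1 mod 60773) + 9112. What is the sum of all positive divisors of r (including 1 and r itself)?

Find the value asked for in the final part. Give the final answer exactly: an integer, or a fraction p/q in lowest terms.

Stage 1: 1*(11)^4 - 8*(11)^3 + 1*(11)^2 + 2*(11)^1 - 8 = (14641) + (-10648) + (121) + (22) + (-8) = 4128; answer 4128
Stage 2: R1 = 4128; r = 13240; 13240 = 2^3 * 5 * 331; sigma = (1 + 2 + 4 + 8) * (1 + 5) * (1 + 331) = 15 * 6 * 332 = 29880; answer 29880

29880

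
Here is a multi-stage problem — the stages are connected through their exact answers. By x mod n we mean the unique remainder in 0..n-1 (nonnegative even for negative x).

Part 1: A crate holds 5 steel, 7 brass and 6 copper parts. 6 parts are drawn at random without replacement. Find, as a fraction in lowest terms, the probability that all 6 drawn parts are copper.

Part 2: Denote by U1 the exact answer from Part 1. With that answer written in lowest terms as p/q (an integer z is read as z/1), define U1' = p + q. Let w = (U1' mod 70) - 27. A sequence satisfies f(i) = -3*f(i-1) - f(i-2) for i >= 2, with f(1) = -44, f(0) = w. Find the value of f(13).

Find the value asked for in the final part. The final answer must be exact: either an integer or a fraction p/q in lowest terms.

-5897708

Part 1: total draws C(18,6) = 18564; favorable C(6,6) = 1; P = 1/18564; answer 1/18564
Part 2: U1 = 1/18564; threaded value p + q = 18565; w = -12; f(2) = -3*(-44) - 1*(-12) = 144; iterating: f(2)=144, f(3)=-388, f(4)=1020, f(5)=-2672, f(6)=6996, f(7)=-18316, f(8)=47952, f(9)=-125540, f(10)=328668, f(11)=-860464, f(12)=2252724, f(13)=-5897708; answer -5897708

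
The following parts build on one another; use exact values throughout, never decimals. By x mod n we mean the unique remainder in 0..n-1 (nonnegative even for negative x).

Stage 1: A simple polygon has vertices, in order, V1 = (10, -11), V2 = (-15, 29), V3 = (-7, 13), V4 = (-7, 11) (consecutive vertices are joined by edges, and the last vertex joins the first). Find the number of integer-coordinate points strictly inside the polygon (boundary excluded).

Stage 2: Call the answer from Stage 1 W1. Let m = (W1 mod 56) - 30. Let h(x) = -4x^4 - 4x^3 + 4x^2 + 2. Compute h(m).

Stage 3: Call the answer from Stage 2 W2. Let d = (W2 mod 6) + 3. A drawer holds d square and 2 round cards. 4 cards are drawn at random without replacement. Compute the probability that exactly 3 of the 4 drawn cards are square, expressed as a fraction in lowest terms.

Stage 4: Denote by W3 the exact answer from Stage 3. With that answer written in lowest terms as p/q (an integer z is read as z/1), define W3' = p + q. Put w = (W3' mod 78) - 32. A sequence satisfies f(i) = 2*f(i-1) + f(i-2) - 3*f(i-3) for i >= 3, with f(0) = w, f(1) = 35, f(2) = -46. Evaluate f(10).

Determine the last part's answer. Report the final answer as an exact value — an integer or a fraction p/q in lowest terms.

Stage 1: cross terms: (10*29 - -15*-11)=125, (-15*13 - -7*29)=8, (-7*11 - -7*13)=14, (-7*-11 - 10*11)=-33; twice the area = |114| = 114; area = 57; boundary points = 5 + 8 + 2 + 1 = 16; strictly interior points = area - boundary/2 + 1 = 50; answer 50
Stage 2: W1 = 50; m = 20; -4*(20)^4 - 4*(20)^3 + 4*(20)^2 + 2 = (-640000) + (-32000) + (1600) + (2) = -670398; answer -670398
Stage 3: W2 = -670398; d = 3; total draws C(5,4) = 5; favorable C(3,3)*C(2,1) = 2; P = 2/5; answer 2/5
Stage 4: W3 = 2/5; threaded value p + q = 7; w = -25; f(3) = 2*(-46) + 1*(35) - 3*(-25) = 18; iterating: f(3)=18, f(4)=-115, f(5)=-74, f(6)=-317, f(7)=-363, f(8)=-821, f(9)=-1054, f(10)=-1840; answer -1840

-1840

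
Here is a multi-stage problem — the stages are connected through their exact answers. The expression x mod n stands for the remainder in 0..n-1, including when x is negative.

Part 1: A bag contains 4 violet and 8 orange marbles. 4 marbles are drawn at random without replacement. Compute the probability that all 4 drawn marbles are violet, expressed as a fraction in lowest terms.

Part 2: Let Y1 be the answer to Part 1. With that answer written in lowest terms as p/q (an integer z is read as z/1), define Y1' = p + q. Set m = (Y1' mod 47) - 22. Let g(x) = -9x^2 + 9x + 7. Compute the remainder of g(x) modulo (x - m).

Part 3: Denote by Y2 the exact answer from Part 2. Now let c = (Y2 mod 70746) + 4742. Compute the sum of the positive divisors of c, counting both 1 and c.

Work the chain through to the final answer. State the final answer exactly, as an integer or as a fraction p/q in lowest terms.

Part 1: total draws C(12,4) = 495; favorable C(4,4) = 1; P = 1/495; answer 1/495
Part 2: Y1 = 1/495; threaded value p + q = 496; m = 4; remainder = value at the root: -9*(4)^2 + 9*(4)^1 + 7 = (-144) + (36) + (7) = -101; answer -101
Part 3: Y2 = -101; c = 75387; 75387 = 3 * 13 * 1933; sigma = (1 + 3) * (1 + 13) * (1 + 1933) = 4 * 14 * 1934 = 108304; answer 108304

108304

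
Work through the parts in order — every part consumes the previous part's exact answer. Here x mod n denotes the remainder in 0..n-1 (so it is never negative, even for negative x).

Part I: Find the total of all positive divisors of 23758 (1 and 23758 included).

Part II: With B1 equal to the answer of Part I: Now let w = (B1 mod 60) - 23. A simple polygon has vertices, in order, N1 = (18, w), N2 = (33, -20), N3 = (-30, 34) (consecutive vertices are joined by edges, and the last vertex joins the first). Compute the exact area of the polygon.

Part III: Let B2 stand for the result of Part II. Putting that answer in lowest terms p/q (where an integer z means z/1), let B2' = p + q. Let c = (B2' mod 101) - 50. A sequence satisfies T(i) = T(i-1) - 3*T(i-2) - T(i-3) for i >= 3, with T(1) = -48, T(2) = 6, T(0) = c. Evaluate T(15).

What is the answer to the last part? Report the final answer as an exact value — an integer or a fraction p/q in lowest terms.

-21993

Part I: 23758 = 2 * 7 * 1697; sigma = (1 + 2) * (1 + 7) * (1 + 1697) = 3 * 8 * 1698 = 40752; answer 40752
Part II: B1 = 40752; w = -11; cross terms: (18*-20 - 33*-11)=3, (33*34 - -30*-20)=522, (-30*-11 - 18*34)=-282; twice the area = |243| = 243; area = 243/2; answer 243/2
Part III: B2 = 243/2; threaded value p + q = 245; c = -7; T(3) = 1*(6) - 3*(-48) - 1*(-7) = 157; iterating: T(3)=157, T(4)=187, T(5)=-290, T(6)=-1008, T(7)=-325, T(8)=2989, T(9)=4972, T(10)=-3670, T(11)=-21575, T(12)=-15537, T(13)=52858, T(14)=121044, T(15)=-21993; answer -21993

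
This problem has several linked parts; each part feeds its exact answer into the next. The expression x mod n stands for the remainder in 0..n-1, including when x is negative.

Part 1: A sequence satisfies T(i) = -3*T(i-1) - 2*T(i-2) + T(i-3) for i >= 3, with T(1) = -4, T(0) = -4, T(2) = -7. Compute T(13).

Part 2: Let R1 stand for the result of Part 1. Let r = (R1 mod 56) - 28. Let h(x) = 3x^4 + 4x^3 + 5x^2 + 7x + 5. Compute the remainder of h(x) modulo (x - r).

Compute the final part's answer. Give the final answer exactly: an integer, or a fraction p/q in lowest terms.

Part 1: T(3) = -3*(-7) - 2*(-4) + 1*(-4) = 25; iterating: T(3)=25, T(4)=-65, T(5)=138, T(6)=-259, T(7)=436, T(8)=-652, T(9)=825, T(10)=-735, T(11)=-97, T(12)=2586, T(13)=-8299; answer -8299
Part 2: R1 = -8299; r = 17; remainder = value at the root: 3*(17)^4 + 4*(17)^3 + 5*(17)^2 + 7*(17)^1 + 5 = (250563) + (19652) + (1445) + (119) + (5) = 271784; answer 271784

271784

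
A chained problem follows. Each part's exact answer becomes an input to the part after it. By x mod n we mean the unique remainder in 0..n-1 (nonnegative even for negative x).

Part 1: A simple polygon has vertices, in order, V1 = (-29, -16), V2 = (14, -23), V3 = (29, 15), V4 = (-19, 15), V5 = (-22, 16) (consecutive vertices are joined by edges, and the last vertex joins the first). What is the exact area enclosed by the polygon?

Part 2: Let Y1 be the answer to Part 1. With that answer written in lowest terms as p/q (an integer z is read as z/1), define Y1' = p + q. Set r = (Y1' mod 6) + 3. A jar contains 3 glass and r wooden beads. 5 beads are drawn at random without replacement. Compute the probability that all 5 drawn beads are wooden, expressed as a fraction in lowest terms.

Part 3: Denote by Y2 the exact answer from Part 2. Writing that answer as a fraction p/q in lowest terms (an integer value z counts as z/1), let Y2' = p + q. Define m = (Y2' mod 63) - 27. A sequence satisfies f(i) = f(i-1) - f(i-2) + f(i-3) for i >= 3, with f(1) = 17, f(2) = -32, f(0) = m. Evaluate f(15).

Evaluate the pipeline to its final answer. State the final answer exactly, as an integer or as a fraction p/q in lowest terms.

-63

Part 1: cross terms: (-29*-23 - 14*-16)=891, (14*15 - 29*-23)=877, (29*15 - -19*15)=720, (-19*16 - -22*15)=26, (-22*-16 - -29*16)=816; twice the area = |3330| = 3330; area = 1665; answer 1665
Part 2: Y1 = 1665; threaded value p + q = 1666; r = 7; total draws C(10,5) = 252; favorable C(7,5) = 21; P = 1/12; answer 1/12
Part 3: Y2 = 1/12; threaded value p + q = 13; m = -14; f(3) = 1*(-32) - 1*(17) + 1*(-14) = -63; iterating: f(3)=-63, f(4)=-14, f(5)=17, f(6)=-32, f(7)=-63, f(8)=-14, f(9)=17, f(10)=-32, f(11)=-63, f(12)=-14, f(13)=17, f(14)=-32, f(15)=-63; answer -63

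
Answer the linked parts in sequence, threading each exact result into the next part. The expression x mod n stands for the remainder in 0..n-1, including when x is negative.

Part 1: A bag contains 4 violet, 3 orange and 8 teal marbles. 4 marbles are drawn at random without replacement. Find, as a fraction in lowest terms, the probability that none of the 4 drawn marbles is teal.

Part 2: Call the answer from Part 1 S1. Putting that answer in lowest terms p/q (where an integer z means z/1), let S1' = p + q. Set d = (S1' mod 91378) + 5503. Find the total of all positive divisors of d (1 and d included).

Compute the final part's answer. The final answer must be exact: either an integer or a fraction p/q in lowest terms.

Part 1: total draws C(15,4) = 1365; favorable C(7,4) = 35; P = 1/39; answer 1/39
Part 2: S1 = 1/39; threaded value p + q = 40; d = 5543; 5543 = 23 * 241; sigma = (1 + 23) * (1 + 241) = 24 * 242 = 5808; answer 5808

5808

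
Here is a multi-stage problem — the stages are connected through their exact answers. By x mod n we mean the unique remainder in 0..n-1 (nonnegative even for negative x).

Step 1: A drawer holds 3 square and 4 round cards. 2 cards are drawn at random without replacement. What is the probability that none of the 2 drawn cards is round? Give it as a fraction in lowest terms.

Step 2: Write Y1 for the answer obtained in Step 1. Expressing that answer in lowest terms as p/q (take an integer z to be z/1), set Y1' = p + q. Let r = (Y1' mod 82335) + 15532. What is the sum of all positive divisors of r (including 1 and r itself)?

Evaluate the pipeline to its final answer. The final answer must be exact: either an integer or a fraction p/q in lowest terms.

51072

Step 1: total draws C(7,2) = 21; favorable C(3,2) = 3; P = 1/7; answer 1/7
Step 2: Y1 = 1/7; threaded value p + q = 8; r = 15540; 15540 = 2^2 * 3 * 5 * 7 * 37; sigma = (1 + 2 + 4) * (1 + 3) * (1 + 5) * (1 + 7) * (1 + 37) = 7 * 4 * 6 * 8 * 38 = 51072; answer 51072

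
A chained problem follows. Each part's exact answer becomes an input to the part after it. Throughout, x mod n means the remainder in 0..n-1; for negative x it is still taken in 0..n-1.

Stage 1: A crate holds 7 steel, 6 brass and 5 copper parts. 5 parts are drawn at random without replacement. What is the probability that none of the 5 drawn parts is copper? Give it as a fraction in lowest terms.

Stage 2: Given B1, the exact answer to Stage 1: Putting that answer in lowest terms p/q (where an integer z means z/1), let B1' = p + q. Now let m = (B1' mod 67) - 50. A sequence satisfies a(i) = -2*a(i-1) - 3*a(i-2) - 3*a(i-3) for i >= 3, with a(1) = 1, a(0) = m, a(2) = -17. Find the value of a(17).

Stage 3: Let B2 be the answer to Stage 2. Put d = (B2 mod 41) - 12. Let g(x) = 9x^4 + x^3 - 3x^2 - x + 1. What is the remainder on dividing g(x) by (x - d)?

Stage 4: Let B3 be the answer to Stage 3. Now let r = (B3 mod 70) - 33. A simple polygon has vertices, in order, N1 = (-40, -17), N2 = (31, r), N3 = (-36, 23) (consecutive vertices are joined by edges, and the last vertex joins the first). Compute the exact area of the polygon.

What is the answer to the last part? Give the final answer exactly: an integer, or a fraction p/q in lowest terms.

Stage 1: total draws C(18,5) = 8568; favorable C(13,5) = 1287; P = 143/952; answer 143/952
Stage 2: B1 = 143/952; threaded value p + q = 1095; m = -27; a(3) = -2*(-17) - 3*(1) - 3*(-27) = 112; iterating: a(3)=112, a(4)=-176, a(5)=67, a(6)=58, a(7)=211, a(8)=-797, a(9)=787, a(10)=184, a(11)=-338, a(12)=-2237, a(13)=4936, a(14)=-2147, a(15)=-3803, a(16)=-761, a(17)=19372; answer 19372
Stage 3: B2 = 19372; d = 8; remainder = value at the root: 9*(8)^4 + 1*(8)^3 - 3*(8)^2 - 1*(8)^1 + 1 = (36864) + (512) + (-192) + (-8) + (1) = 37177; answer 37177
Stage 4: B3 = 37177; r = -26; cross terms: (-40*-26 - 31*-17)=1567, (31*23 - -36*-26)=-223, (-36*-17 - -40*23)=1532; twice the area = |2876| = 2876; area = 1438; answer 1438

1438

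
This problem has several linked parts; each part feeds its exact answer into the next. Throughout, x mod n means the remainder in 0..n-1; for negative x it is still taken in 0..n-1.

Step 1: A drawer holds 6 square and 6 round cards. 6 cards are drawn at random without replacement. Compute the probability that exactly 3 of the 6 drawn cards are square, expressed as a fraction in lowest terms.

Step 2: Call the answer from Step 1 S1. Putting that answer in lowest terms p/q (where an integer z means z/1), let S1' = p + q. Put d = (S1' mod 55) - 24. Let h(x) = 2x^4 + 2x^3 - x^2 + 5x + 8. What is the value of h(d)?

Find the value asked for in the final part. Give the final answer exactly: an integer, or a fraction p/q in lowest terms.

Step 1: total draws C(12,6) = 924; favorable C(6,3)*C(6,3) = 400; P = 100/231; answer 100/231
Step 2: S1 = 100/231; threaded value p + q = 331; d = -23; 2*(-23)^4 + 2*(-23)^3 - 1*(-23)^2 + 5*(-23)^1 + 8 = (559682) + (-24334) + (-529) + (-115) + (8) = 534712; answer 534712

534712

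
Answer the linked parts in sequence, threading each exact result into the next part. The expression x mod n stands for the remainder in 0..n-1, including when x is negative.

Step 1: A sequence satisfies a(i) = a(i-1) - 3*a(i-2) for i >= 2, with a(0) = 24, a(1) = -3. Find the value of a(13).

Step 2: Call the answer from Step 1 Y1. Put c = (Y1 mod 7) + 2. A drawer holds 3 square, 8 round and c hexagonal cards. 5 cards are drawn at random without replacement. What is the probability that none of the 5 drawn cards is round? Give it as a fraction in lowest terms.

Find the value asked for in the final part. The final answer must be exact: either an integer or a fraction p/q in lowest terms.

Step 1: a(2) = 1*(-3) - 3*(24) = -75; iterating: a(2)=-75, a(3)=-66, a(4)=159, a(5)=357, a(6)=-120, a(7)=-1191, a(8)=-831, a(9)=2742, a(10)=5235, a(11)=-2991, a(12)=-18696, a(13)=-9723; answer -9723
Step 2: Y1 = -9723; c = 2; total draws C(13,5) = 1287; favorable C(5,5) = 1; P = 1/1287; answer 1/1287

1/1287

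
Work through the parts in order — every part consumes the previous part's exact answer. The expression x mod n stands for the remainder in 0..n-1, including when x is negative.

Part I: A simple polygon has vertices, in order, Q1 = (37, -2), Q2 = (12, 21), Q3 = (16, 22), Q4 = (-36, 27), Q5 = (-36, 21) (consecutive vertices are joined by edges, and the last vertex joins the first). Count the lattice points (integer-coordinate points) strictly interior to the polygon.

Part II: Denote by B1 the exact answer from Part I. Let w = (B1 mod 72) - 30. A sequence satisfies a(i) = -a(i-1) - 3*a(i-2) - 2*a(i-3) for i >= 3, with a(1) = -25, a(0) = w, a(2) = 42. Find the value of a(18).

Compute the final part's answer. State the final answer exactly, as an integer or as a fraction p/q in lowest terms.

212307

Part I: cross terms: (37*21 - 12*-2)=801, (12*22 - 16*21)=-72, (16*27 - -36*22)=1224, (-36*21 - -36*27)=216, (-36*-2 - 37*21)=-705; twice the area = |1464| = 1464; area = 732; boundary points = 1 + 1 + 1 + 6 + 1 = 10; strictly interior points = area - boundary/2 + 1 = 728; answer 728
Part II: B1 = 728; w = -22; a(3) = -1*(42) - 3*(-25) - 2*(-22) = 77; iterating: a(3)=77, a(4)=-153, a(5)=-162, a(6)=467, a(7)=325, a(8)=-1402, a(9)=-507, a(10)=4063, a(11)=262, a(12)=-11437, a(13)=2525, a(14)=31262, a(15)=-15963, a(16)=-82873, a(17)=68238, a(18)=212307; answer 212307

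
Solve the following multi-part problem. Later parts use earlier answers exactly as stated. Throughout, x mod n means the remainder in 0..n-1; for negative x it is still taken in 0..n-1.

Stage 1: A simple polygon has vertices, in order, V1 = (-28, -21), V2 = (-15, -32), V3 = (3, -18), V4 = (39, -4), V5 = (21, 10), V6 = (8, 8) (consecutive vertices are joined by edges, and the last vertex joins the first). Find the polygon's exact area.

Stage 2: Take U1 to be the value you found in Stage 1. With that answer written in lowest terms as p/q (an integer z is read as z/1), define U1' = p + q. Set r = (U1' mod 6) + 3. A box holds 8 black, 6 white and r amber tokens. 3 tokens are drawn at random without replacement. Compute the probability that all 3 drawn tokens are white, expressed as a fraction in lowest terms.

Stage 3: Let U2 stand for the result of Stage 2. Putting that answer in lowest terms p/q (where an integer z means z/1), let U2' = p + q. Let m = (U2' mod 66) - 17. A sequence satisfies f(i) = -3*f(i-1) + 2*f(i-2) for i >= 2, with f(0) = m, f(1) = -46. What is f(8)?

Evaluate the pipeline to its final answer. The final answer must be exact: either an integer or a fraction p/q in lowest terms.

267678

Stage 1: cross terms: (-28*-32 - -15*-21)=581, (-15*-18 - 3*-32)=366, (3*-4 - 39*-18)=690, (39*10 - 21*-4)=474, (21*8 - 8*10)=88, (8*-21 - -28*8)=56; twice the area = |2255| = 2255; area = 2255/2; answer 2255/2
Stage 2: U1 = 2255/2; threaded value p + q = 2257; r = 4; total draws C(18,3) = 816; favorable C(6,3) = 20; P = 5/204; answer 5/204
Stage 3: U2 = 5/204; threaded value p + q = 209; m = -6; f(2) = -3*(-46) + 2*(-6) = 126; iterating: f(2)=126, f(3)=-470, f(4)=1662, f(5)=-5926, f(6)=21102, f(7)=-75158, f(8)=267678; answer 267678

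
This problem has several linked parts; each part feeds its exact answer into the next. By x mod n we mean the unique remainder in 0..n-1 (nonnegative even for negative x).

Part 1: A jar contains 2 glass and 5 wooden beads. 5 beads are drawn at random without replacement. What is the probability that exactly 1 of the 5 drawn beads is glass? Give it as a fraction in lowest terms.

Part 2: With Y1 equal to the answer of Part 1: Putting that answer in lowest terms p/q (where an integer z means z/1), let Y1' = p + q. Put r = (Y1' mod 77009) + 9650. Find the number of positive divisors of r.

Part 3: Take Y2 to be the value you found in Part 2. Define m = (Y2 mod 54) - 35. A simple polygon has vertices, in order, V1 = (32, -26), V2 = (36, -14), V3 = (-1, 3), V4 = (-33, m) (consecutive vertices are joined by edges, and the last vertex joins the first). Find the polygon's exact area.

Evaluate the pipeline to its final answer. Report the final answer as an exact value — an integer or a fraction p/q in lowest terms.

Part 1: total draws C(7,5) = 21; favorable C(2,1)*C(5,4) = 10; P = 10/21; answer 10/21
Part 2: Y1 = 10/21; threaded value p + q = 31; r = 9681; 9681 = 3 * 7 * 461; number of divisors = (1+1) * (1+1) * (1+1) = 8; answer 8
Part 3: Y2 = 8; m = -27; cross terms: (32*-14 - 36*-26)=488, (36*3 - -1*-14)=94, (-1*-27 - -33*3)=126, (-33*-26 - 32*-27)=1722; twice the area = |2430| = 2430; area = 1215; answer 1215

1215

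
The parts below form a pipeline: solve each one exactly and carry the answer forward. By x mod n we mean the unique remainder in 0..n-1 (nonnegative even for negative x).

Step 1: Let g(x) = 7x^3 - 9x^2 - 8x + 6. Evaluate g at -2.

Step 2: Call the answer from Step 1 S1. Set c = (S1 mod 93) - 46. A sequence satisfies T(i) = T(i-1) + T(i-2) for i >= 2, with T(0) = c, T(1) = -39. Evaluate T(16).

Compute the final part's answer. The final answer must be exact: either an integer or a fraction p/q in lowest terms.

Step 1: 7*(-2)^3 - 9*(-2)^2 - 8*(-2)^1 + 6 = (-56) + (-36) + (16) + (6) = -70; answer -70
Step 2: S1 = -70; c = -23; T(2) = 1*(-39) + 1*(-23) = -62; iterating: T(2)=-62, T(3)=-101, T(4)=-163, T(5)=-264, T(6)=-427, T(7)=-691, T(8)=-1118, T(9)=-1809, T(10)=-2927, T(11)=-4736, T(12)=-7663, T(13)=-12399, T(14)=-20062, T(15)=-32461, T(16)=-52523; answer -52523

-52523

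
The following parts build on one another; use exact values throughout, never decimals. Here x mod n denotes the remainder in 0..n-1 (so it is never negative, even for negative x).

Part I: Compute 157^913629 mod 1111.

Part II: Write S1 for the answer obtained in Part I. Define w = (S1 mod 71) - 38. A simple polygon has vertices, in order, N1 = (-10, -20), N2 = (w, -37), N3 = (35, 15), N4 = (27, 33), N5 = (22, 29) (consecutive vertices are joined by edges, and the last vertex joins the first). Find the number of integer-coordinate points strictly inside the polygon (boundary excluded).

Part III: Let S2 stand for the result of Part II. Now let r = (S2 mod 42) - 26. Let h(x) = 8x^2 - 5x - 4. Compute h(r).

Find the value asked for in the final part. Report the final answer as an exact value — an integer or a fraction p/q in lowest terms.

Part I: squarings mod 1111: 157^1=157, 157^2=207, 157^4=631, 157^8=423, 157^16=58, 157^32=31, 157^64=961, 157^128=280, 157^256=630, 157^512=273, 157^1024=92, 157^2048=687, 157^4096=905, 157^8192=218, 157^16384=862, 157^32768=896, 157^65536=674, 157^131072=988, 157^262144=686, 157^524288=643; 157^913629 = 157^1 * 157^4 * 157^8 * 157^16 * 157^64 * 157^128 * 157^4096 * 157^8192 * 157^16384 * 157^32768 * 157^65536 * 157^262144 * 157^524288 = 631 (mod 1111); answer 631
Part II: S1 = 631; w = 25; cross terms: (-10*-37 - 25*-20)=870, (25*15 - 35*-37)=1670, (35*33 - 27*15)=750, (27*29 - 22*33)=57, (22*-20 - -10*29)=-150; twice the area = |3197| = 3197; area = 3197/2; boundary points = 1 + 2 + 2 + 1 + 1 = 7; strictly interior points = area - boundary/2 + 1 = 1596; answer 1596
Part III: S2 = 1596; r = -26; 8*(-26)^2 - 5*(-26)^1 - 4 = (5408) + (130) + (-4) = 5534; answer 5534

5534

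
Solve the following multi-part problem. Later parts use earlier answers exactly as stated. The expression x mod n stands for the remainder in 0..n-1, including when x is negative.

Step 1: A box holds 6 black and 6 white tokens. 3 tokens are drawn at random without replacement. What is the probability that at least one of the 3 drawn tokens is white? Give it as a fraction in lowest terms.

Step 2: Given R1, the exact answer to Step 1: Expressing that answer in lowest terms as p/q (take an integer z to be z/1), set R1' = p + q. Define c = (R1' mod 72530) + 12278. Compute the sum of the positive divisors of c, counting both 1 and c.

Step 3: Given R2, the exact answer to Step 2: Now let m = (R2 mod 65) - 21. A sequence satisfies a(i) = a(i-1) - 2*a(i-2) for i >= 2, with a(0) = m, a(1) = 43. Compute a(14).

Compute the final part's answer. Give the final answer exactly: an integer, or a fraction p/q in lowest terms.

Step 1: total draws C(12,3) = 220; complement C(6,3) = 20; favorable 220 - 20 = 200; P = 10/11; answer 10/11
Step 2: R1 = 10/11; threaded value p + q = 21; c = 12299; 12299 = 7^2 * 251; sigma = (1 + 7 + 49) * (1 + 251) = 57 * 252 = 14364; answer 14364
Step 3: R2 = 14364; m = 43; a(2) = 1*(43) - 2*(43) = -43; iterating: a(2)=-43, a(3)=-129, a(4)=-43, a(5)=215, a(6)=301, a(7)=-129, a(8)=-731, a(9)=-473, a(10)=989, a(11)=1935, a(12)=-43, a(13)=-3913, a(14)=-3827; answer -3827

-3827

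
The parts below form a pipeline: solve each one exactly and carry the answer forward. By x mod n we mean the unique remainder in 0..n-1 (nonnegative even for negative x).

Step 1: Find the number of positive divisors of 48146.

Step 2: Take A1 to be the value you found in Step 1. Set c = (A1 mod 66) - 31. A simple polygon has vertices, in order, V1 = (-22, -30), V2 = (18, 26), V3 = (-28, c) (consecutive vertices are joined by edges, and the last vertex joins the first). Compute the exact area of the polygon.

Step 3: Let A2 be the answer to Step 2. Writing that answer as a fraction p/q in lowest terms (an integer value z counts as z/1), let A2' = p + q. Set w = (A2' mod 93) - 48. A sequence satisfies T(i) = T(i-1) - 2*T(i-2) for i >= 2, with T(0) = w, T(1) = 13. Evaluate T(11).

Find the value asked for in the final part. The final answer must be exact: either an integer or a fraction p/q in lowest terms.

-669

Step 1: 48146 = 2 * 7 * 19 * 181; number of divisors = (1+1) * (1+1) * (1+1) * (1+1) = 16; answer 16
Step 2: A1 = 16; c = -15; cross terms: (-22*26 - 18*-30)=-32, (18*-15 - -28*26)=458, (-28*-30 - -22*-15)=510; twice the area = |936| = 936; area = 468; answer 468
Step 3: A2 = 468; threaded value p + q = 469; w = -44; T(2) = 1*(13) - 2*(-44) = 101; iterating: T(2)=101, T(3)=75, T(4)=-127, T(5)=-277, T(6)=-23, T(7)=531, T(8)=577, T(9)=-485, T(10)=-1639, T(11)=-669; answer -669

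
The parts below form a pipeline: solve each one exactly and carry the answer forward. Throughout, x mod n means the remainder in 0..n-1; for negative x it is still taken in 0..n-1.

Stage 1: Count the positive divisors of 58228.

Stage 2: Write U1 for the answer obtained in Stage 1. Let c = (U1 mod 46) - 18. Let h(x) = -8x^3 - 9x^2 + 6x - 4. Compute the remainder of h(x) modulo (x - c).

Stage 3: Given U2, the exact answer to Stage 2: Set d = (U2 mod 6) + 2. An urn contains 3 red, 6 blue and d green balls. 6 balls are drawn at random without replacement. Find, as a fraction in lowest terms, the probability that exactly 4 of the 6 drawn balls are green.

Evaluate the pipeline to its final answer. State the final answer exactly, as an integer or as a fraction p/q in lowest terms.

Stage 1: 58228 = 2^2 * 14557; number of divisors = (2+1) * (1+1) = 6; answer 6
Stage 2: U1 = 6; c = -12; remainder = value at the root: -8*(-12)^3 - 9*(-12)^2 + 6*(-12)^1 - 4 = (13824) + (-1296) + (-72) + (-4) = 12452; answer 12452
Stage 3: U2 = 12452; d = 4; total draws C(13,6) = 1716; favorable C(4,4)*C(9,2) = 36; P = 3/143; answer 3/143

3/143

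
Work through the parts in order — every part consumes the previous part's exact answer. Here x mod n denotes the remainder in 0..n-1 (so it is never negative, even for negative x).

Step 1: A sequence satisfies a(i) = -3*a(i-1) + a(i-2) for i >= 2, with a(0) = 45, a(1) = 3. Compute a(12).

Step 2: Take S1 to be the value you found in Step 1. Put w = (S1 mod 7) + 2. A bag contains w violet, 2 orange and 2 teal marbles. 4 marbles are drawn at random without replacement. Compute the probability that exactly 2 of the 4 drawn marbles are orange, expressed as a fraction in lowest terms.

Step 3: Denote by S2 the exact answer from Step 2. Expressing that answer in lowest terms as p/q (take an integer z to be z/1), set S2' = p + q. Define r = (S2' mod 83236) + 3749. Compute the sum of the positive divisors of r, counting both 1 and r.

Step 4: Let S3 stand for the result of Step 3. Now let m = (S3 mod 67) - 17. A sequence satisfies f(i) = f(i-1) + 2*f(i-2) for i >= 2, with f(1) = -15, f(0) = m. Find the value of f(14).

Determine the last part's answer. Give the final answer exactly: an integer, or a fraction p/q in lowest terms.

Step 1: a(2) = -3*(3) + 1*(45) = 36; iterating: a(2)=36, a(3)=-105, a(4)=351, a(5)=-1158, a(6)=3825, a(7)=-12633, a(8)=41724, a(9)=-137805, a(10)=455139, a(11)=-1503222, a(12)=4964805; answer 4964805
Step 2: S1 = 4964805; w = 8; total draws C(12,4) = 495; favorable C(2,2)*C(10,2) = 45; P = 1/11; answer 1/11
Step 3: S2 = 1/11; threaded value p + q = 12; r = 3761; 3761 is prime, so its only divisors are 1 and 3761; sigma = 1 + 3761 = 3762; answer 3762
Step 4: S3 = 3762; m = -7; f(2) = 1*(-15) + 2*(-7) = -29; iterating: f(2)=-29, f(3)=-59, f(4)=-117, f(5)=-235, f(6)=-469, f(7)=-939, f(8)=-1877, f(9)=-3755, f(10)=-7509, f(11)=-15019, f(12)=-30037, f(13)=-60075, f(14)=-120149; answer -120149

-120149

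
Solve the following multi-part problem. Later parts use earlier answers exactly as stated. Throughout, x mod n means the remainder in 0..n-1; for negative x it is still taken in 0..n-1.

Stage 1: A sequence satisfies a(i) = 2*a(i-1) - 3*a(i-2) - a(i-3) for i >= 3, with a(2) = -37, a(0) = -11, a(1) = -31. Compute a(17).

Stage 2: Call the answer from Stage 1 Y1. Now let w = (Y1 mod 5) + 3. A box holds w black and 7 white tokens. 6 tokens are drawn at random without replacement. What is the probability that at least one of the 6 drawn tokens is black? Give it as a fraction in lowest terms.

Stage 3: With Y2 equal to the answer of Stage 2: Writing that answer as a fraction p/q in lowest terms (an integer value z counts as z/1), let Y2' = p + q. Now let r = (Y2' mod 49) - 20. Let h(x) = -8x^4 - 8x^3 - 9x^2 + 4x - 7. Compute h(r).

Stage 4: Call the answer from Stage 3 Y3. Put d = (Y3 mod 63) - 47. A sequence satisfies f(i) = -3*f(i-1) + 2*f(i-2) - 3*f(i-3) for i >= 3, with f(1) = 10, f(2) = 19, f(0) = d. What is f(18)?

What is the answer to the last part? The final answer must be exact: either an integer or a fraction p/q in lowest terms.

Stage 1: a(3) = 2*(-37) - 3*(-31) - 1*(-11) = 30; iterating: a(3)=30, a(4)=202, a(5)=351, a(6)=66, a(7)=-1123, a(8)=-2795, a(9)=-2287, a(10)=4934, a(11)=19524, a(12)=26533, a(13)=-10440, a(14)=-120003, a(15)=-235219, a(16)=-99989, a(17)=625682; answer 625682
Stage 2: Y1 = 625682; w = 5; total draws C(12,6) = 924; complement C(7,6) = 7; favorable 924 - 7 = 917; P = 131/132; answer 131/132
Stage 3: Y2 = 131/132; threaded value p + q = 263; r = -2; -8*(-2)^4 - 8*(-2)^3 - 9*(-2)^2 + 4*(-2)^1 - 7 = (-128) + (64) + (-36) + (-8) + (-7) = -115; answer -115
Stage 4: Y3 = -115; d = -36; f(3) = -3*(19) + 2*(10) - 3*(-36) = 71; iterating: f(3)=71, f(4)=-205, f(5)=700, f(6)=-2723, f(7)=10184, f(8)=-38098, f(9)=142831, f(10)=-535241, f(11)=2005679, f(12)=-7516012, f(13)=28165117, f(14)=-105544412, f(15)=395511506, f(16)=-1482118693, f(17)=5554012327, f(18)=-20812808885; answer -20812808885

-20812808885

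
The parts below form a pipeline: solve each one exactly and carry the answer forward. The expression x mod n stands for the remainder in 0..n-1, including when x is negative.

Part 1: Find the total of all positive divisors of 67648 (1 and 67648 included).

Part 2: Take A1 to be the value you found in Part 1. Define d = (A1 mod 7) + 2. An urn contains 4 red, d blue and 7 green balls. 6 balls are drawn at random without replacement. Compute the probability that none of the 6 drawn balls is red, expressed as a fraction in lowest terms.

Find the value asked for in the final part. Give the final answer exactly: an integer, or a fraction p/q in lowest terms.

Part 1: 67648 = 2^6 * 7 * 151; sigma = (1 + 2 + 4 + 8 + 16 + 32 + 64) * (1 + 7) * (1 + 151) = 127 * 8 * 152 = 154432; answer 154432
Part 2: A1 = 154432; d = 7; total draws C(18,6) = 18564; favorable C(14,6) = 3003; P = 11/68; answer 11/68

11/68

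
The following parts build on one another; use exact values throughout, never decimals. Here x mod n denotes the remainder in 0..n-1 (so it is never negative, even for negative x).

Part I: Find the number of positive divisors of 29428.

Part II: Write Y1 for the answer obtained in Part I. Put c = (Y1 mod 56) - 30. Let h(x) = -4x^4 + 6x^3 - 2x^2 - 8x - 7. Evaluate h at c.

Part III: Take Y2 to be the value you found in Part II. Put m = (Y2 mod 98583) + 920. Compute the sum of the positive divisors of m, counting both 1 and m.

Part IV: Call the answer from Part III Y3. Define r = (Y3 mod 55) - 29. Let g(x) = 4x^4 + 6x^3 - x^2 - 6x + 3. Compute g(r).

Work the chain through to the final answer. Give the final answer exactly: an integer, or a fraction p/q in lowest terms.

6

Part I: 29428 = 2^2 * 7 * 1051; number of divisors = (2+1) * (1+1) * (1+1) = 12; answer 12
Part II: Y1 = 12; c = -18; -4*(-18)^4 + 6*(-18)^3 - 2*(-18)^2 - 8*(-18)^1 - 7 = (-419904) + (-34992) + (-648) + (144) + (-7) = -455407; answer -455407
Part III: Y2 = -455407; m = 38428; 38428 = 2^2 * 13 * 739; sigma = (1 + 2 + 4) * (1 + 13) * (1 + 739) = 7 * 14 * 740 = 72520; answer 72520
Part IV: Y3 = 72520; r = 1; 4*(1)^4 + 6*(1)^3 - 1*(1)^2 - 6*(1)^1 + 3 = (4) + (6) + (-1) + (-6) + (3) = 6; answer 6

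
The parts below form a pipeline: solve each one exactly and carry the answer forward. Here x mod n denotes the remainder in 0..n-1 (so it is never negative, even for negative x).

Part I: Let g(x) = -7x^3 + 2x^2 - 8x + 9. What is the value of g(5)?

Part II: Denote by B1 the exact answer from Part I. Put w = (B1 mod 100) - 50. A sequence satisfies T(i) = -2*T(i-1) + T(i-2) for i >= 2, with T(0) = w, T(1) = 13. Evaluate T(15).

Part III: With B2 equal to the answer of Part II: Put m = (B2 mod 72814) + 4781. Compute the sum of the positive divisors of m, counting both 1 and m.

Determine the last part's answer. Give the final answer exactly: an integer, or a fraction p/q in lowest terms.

Part I: -7*(5)^3 + 2*(5)^2 - 8*(5)^1 + 9 = (-875) + (50) + (-40) + (9) = -856; answer -856
Part II: B1 = -856; w = -6; T(2) = -2*(13) + 1*(-6) = -32; iterating: T(2)=-32, T(3)=77, T(4)=-186, T(5)=449, T(6)=-1084, T(7)=2617, T(8)=-6318, T(9)=15253, T(10)=-36824, T(11)=88901, T(12)=-214626, T(13)=518153, T(14)=-1250932, T(15)=3020017; answer 3020017
Part III: B2 = 3020017; m = 39424; 39424 = 2^9 * 7 * 11; sigma = (1 + 2 + 4 + 8 + 16 + 32 + 64 + 128 + 256 + 512) * (1 + 7) * (1 + 11) = 1023 * 8 * 12 = 98208; answer 98208

98208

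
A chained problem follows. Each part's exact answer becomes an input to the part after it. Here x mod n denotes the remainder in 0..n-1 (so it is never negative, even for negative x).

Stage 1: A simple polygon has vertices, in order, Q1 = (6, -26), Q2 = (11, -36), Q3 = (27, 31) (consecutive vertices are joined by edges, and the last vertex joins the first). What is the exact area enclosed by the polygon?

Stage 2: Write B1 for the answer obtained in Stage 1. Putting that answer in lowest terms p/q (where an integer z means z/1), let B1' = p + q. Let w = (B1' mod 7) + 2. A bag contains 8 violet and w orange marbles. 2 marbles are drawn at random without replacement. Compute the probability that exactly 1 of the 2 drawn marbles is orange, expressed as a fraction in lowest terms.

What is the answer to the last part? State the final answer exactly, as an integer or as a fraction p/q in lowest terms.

Stage 1: cross terms: (6*-36 - 11*-26)=70, (11*31 - 27*-36)=1313, (27*-26 - 6*31)=-888; twice the area = |495| = 495; area = 495/2; answer 495/2
Stage 2: B1 = 495/2; threaded value p + q = 497; w = 2; total draws C(10,2) = 45; favorable C(2,1)*C(8,1) = 16; P = 16/45; answer 16/45

16/45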